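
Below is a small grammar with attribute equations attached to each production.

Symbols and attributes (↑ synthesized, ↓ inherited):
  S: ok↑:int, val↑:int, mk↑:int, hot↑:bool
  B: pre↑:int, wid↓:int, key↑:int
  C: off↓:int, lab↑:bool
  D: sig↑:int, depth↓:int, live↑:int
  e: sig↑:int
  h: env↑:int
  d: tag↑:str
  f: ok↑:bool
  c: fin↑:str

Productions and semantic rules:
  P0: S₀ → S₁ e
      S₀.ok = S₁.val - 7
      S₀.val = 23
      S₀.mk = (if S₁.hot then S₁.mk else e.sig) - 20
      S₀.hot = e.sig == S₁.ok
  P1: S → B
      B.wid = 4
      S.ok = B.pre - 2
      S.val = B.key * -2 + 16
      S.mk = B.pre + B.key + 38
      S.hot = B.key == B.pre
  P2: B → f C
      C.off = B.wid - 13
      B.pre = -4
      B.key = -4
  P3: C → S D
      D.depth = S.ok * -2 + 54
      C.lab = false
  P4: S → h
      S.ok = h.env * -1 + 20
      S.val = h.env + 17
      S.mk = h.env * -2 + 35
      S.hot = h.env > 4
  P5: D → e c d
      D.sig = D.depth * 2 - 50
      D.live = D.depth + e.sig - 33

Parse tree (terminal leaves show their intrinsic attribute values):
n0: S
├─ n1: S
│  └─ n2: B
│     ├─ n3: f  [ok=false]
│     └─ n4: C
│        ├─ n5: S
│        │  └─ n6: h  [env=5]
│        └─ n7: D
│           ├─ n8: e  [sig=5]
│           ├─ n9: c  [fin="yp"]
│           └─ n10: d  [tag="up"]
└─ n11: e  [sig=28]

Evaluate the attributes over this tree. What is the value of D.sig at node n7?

-2

1. n2.wid = 4  [4]
2. n3.ok = false  [terminal]
3. n4.off = -9  [B.wid - 13]
4. n6.env = 5  [terminal]
5. n5.ok = 15  [h.env * -1 + 20]
6. n5.val = 22  [h.env + 17]
7. n5.mk = 25  [h.env * -2 + 35]
8. n5.hot = true  [h.env > 4]
9. n7.depth = 24  [S.ok * -2 + 54]
10. n8.sig = 5  [terminal]
11. n9.fin = "yp"  [terminal]
12. n10.tag = "up"  [terminal]
13. n7.sig = -2  [D.depth * 2 - 50]
14. n7.live = -4  [D.depth + e.sig - 33]
15. n4.lab = false  [false]
16. n2.pre = -4  [-4]
17. n2.key = -4  [-4]
18. n1.ok = -6  [B.pre - 2]
19. n1.val = 24  [B.key * -2 + 16]
20. n1.mk = 30  [B.pre + B.key + 38]
21. n1.hot = true  [B.key == B.pre]
22. n11.sig = 28  [terminal]
23. n0.ok = 17  [S₁.val - 7]
24. n0.val = 23  [23]
25. n0.mk = 10  [(if S₁.hot then S₁.mk else e.sig) - 20]
26. n0.hot = false  [e.sig == S₁.ok]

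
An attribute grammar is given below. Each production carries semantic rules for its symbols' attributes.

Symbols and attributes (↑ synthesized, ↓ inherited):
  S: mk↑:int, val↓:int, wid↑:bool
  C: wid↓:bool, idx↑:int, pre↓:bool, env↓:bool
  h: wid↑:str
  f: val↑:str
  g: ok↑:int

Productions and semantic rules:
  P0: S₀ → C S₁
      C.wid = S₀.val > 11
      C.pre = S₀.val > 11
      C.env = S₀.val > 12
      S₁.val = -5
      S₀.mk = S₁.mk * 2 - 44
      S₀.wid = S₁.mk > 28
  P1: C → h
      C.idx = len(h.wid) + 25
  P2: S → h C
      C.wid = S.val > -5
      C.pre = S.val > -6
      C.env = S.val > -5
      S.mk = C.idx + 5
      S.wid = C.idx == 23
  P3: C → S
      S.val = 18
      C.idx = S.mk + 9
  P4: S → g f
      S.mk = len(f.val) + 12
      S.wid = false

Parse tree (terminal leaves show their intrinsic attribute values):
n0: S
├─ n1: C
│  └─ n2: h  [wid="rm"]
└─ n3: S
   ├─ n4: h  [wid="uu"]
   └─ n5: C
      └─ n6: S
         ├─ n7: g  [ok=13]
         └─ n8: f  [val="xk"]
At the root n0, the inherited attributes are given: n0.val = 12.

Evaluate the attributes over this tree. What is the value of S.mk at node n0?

12

1. n0.val = 12  [given at root]
2. n1.wid = true  [S₀.val > 11]
3. n1.pre = true  [S₀.val > 11]
4. n1.env = false  [S₀.val > 12]
5. n2.wid = "rm"  [terminal]
6. n1.idx = 27  [len(h.wid) + 25]
7. n3.val = -5  [-5]
8. n4.wid = "uu"  [terminal]
9. n5.wid = false  [S.val > -5]
10. n5.pre = true  [S.val > -6]
11. n5.env = false  [S.val > -5]
12. n6.val = 18  [18]
13. n7.ok = 13  [terminal]
14. n8.val = "xk"  [terminal]
15. n6.mk = 14  [len(f.val) + 12]
16. n6.wid = false  [false]
17. n5.idx = 23  [S.mk + 9]
18. n3.mk = 28  [C.idx + 5]
19. n3.wid = true  [C.idx == 23]
20. n0.mk = 12  [S₁.mk * 2 - 44]
21. n0.wid = false  [S₁.mk > 28]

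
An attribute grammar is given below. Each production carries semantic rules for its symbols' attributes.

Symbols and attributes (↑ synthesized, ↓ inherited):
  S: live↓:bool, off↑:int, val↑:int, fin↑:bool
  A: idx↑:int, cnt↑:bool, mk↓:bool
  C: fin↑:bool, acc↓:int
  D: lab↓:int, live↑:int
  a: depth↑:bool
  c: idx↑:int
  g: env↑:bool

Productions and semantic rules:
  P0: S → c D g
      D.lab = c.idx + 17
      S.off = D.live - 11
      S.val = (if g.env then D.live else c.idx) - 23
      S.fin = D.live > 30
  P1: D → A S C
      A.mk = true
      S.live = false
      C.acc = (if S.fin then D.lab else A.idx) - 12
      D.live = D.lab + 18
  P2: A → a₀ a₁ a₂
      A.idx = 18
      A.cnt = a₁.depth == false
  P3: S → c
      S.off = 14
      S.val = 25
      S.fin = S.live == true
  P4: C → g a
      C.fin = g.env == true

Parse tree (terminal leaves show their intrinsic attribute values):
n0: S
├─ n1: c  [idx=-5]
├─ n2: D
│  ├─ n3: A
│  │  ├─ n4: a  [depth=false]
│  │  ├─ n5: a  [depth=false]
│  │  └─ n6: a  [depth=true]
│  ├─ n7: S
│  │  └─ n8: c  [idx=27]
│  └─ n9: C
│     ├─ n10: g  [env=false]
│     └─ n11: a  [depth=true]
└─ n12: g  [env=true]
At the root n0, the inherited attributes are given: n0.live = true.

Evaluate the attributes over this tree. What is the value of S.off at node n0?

19

1. n0.live = true  [given at root]
2. n1.idx = -5  [terminal]
3. n2.lab = 12  [c.idx + 17]
4. n3.mk = true  [true]
5. n4.depth = false  [terminal]
6. n5.depth = false  [terminal]
7. n6.depth = true  [terminal]
8. n3.idx = 18  [18]
9. n3.cnt = true  [a₁.depth == false]
10. n7.live = false  [false]
11. n8.idx = 27  [terminal]
12. n7.off = 14  [14]
13. n7.val = 25  [25]
14. n7.fin = false  [S.live == true]
15. n9.acc = 6  [(if S.fin then D.lab else A.idx) - 12]
16. n10.env = false  [terminal]
17. n11.depth = true  [terminal]
18. n9.fin = false  [g.env == true]
19. n2.live = 30  [D.lab + 18]
20. n12.env = true  [terminal]
21. n0.off = 19  [D.live - 11]
22. n0.val = 7  [(if g.env then D.live else c.idx) - 23]
23. n0.fin = false  [D.live > 30]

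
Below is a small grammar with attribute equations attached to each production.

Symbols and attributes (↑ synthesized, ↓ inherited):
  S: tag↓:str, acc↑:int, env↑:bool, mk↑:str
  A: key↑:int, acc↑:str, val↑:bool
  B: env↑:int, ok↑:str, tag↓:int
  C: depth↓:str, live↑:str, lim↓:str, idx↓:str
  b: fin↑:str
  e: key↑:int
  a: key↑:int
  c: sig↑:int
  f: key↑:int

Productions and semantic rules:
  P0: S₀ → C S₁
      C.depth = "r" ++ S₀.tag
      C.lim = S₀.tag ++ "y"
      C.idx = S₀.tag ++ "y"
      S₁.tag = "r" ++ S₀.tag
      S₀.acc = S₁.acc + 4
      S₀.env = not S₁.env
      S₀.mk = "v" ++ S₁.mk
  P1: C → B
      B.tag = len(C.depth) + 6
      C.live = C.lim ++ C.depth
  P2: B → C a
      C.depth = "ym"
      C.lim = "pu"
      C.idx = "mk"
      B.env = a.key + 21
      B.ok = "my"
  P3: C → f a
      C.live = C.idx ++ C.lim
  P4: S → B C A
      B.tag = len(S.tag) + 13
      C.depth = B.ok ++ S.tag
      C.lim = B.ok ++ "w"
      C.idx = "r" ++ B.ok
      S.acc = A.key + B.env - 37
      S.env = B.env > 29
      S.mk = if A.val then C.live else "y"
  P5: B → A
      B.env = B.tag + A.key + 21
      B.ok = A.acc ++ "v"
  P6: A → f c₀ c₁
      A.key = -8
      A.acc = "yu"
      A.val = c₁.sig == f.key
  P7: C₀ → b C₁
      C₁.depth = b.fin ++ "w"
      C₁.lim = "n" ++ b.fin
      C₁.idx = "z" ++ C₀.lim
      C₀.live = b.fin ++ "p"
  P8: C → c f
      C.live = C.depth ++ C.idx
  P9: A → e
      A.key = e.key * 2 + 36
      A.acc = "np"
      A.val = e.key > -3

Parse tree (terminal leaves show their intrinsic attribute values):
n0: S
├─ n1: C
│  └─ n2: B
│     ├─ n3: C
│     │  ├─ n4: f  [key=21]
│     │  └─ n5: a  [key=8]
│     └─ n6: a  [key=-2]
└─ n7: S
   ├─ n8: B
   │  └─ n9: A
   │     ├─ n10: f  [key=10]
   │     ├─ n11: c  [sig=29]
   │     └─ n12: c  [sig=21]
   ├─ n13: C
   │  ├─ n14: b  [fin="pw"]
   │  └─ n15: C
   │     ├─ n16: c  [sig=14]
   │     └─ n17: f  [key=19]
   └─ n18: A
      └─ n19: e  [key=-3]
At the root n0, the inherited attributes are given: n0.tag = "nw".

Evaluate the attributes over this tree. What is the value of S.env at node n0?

true

1. n0.tag = "nw"  [given at root]
2. n1.depth = "rnw"  ["r" ++ S₀.tag]
3. n1.lim = "nwy"  [S₀.tag ++ "y"]
4. n1.idx = "nwy"  [S₀.tag ++ "y"]
5. n2.tag = 9  [len(C.depth) + 6]
6. n3.depth = "ym"  ["ym"]
7. n3.lim = "pu"  ["pu"]
8. n3.idx = "mk"  ["mk"]
9. n4.key = 21  [terminal]
10. n5.key = 8  [terminal]
11. n3.live = "mkpu"  [C.idx ++ C.lim]
12. n6.key = -2  [terminal]
13. n2.env = 19  [a.key + 21]
14. n2.ok = "my"  ["my"]
15. n1.live = "nwyrnw"  [C.lim ++ C.depth]
16. n7.tag = "rnw"  ["r" ++ S₀.tag]
17. n8.tag = 16  [len(S.tag) + 13]
18. n10.key = 10  [terminal]
19. n11.sig = 29  [terminal]
20. n12.sig = 21  [terminal]
21. n9.key = -8  [-8]
22. n9.acc = "yu"  ["yu"]
23. n9.val = false  [c₁.sig == f.key]
24. n8.env = 29  [B.tag + A.key + 21]
25. n8.ok = "yuv"  [A.acc ++ "v"]
26. n13.depth = "yuvrnw"  [B.ok ++ S.tag]
27. n13.lim = "yuvw"  [B.ok ++ "w"]
28. n13.idx = "ryuv"  ["r" ++ B.ok]
29. n14.fin = "pw"  [terminal]
30. n15.depth = "pww"  [b.fin ++ "w"]
31. n15.lim = "npw"  ["n" ++ b.fin]
32. n15.idx = "zyuvw"  ["z" ++ C₀.lim]
33. n16.sig = 14  [terminal]
34. n17.key = 19  [terminal]
35. n15.live = "pwwzyuvw"  [C.depth ++ C.idx]
36. n13.live = "pwp"  [b.fin ++ "p"]
37. n19.key = -3  [terminal]
38. n18.key = 30  [e.key * 2 + 36]
39. n18.acc = "np"  ["np"]
40. n18.val = false  [e.key > -3]
41. n7.acc = 22  [A.key + B.env - 37]
42. n7.env = false  [B.env > 29]
43. n7.mk = "y"  [if A.val then C.live else "y"]
44. n0.acc = 26  [S₁.acc + 4]
45. n0.env = true  [not S₁.env]
46. n0.mk = "vy"  ["v" ++ S₁.mk]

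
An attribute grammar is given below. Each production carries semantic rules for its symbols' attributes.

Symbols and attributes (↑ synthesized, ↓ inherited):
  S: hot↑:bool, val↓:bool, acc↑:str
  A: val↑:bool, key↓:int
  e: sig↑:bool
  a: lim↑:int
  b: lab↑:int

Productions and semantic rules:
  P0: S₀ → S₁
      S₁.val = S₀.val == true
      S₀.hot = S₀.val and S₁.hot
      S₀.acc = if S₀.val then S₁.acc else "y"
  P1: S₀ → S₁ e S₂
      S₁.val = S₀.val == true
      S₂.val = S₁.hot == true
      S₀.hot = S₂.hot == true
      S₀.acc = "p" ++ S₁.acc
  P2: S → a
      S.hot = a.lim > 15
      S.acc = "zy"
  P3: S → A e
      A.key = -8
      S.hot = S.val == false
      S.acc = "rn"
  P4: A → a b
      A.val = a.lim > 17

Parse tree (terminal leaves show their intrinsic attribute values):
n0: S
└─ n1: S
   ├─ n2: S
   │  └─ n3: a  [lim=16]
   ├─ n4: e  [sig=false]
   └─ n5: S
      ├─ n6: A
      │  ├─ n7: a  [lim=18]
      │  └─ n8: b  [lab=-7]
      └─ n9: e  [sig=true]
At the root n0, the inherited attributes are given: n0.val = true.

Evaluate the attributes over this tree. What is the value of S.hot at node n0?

false

1. n0.val = true  [given at root]
2. n1.val = true  [S₀.val == true]
3. n2.val = true  [S₀.val == true]
4. n3.lim = 16  [terminal]
5. n2.hot = true  [a.lim > 15]
6. n2.acc = "zy"  ["zy"]
7. n4.sig = false  [terminal]
8. n5.val = true  [S₁.hot == true]
9. n6.key = -8  [-8]
10. n7.lim = 18  [terminal]
11. n8.lab = -7  [terminal]
12. n6.val = true  [a.lim > 17]
13. n9.sig = true  [terminal]
14. n5.hot = false  [S.val == false]
15. n5.acc = "rn"  ["rn"]
16. n1.hot = false  [S₂.hot == true]
17. n1.acc = "pzy"  ["p" ++ S₁.acc]
18. n0.hot = false  [S₀.val and S₁.hot]
19. n0.acc = "pzy"  [if S₀.val then S₁.acc else "y"]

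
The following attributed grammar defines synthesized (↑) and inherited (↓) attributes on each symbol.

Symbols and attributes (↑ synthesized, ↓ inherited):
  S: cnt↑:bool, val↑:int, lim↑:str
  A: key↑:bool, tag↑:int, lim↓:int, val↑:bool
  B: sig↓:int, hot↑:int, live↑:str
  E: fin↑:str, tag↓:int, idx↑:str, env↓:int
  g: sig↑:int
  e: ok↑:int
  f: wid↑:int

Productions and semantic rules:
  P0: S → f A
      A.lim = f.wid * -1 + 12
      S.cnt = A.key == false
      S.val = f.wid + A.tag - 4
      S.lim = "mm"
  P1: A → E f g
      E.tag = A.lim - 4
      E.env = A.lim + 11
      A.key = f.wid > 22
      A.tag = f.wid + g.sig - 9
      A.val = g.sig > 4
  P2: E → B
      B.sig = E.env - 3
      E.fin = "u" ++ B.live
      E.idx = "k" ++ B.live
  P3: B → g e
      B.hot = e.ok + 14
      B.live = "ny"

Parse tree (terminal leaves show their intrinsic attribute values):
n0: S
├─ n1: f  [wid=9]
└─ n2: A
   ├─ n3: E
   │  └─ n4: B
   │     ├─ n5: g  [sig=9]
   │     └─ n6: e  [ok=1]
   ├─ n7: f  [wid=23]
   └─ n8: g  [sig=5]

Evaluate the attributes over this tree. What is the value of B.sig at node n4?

11

1. n1.wid = 9  [terminal]
2. n2.lim = 3  [f.wid * -1 + 12]
3. n3.tag = -1  [A.lim - 4]
4. n3.env = 14  [A.lim + 11]
5. n4.sig = 11  [E.env - 3]
6. n5.sig = 9  [terminal]
7. n6.ok = 1  [terminal]
8. n4.hot = 15  [e.ok + 14]
9. n4.live = "ny"  ["ny"]
10. n3.fin = "uny"  ["u" ++ B.live]
11. n3.idx = "kny"  ["k" ++ B.live]
12. n7.wid = 23  [terminal]
13. n8.sig = 5  [terminal]
14. n2.key = true  [f.wid > 22]
15. n2.tag = 19  [f.wid + g.sig - 9]
16. n2.val = true  [g.sig > 4]
17. n0.cnt = false  [A.key == false]
18. n0.val = 24  [f.wid + A.tag - 4]
19. n0.lim = "mm"  ["mm"]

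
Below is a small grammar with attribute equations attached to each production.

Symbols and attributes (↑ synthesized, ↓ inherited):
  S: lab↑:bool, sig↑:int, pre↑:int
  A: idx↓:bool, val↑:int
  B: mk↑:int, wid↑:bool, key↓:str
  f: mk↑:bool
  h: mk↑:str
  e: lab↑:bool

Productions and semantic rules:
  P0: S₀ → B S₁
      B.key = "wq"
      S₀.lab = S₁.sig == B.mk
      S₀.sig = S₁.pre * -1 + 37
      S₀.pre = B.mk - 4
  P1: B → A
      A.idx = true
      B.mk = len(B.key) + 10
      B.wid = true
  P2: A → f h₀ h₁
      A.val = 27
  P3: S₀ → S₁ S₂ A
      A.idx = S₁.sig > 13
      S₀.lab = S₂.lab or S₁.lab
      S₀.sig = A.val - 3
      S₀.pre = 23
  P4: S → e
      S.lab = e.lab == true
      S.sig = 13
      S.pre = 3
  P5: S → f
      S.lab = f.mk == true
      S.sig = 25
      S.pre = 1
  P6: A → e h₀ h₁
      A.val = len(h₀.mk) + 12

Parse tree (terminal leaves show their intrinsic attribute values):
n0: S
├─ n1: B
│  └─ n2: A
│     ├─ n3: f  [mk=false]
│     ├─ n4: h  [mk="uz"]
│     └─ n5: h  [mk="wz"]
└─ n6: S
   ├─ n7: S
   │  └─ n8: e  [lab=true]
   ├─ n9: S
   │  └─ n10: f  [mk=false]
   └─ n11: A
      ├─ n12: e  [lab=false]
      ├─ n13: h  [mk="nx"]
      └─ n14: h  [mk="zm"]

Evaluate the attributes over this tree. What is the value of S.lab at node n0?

false

1. n1.key = "wq"  ["wq"]
2. n2.idx = true  [true]
3. n3.mk = false  [terminal]
4. n4.mk = "uz"  [terminal]
5. n5.mk = "wz"  [terminal]
6. n2.val = 27  [27]
7. n1.mk = 12  [len(B.key) + 10]
8. n1.wid = true  [true]
9. n8.lab = true  [terminal]
10. n7.lab = true  [e.lab == true]
11. n7.sig = 13  [13]
12. n7.pre = 3  [3]
13. n10.mk = false  [terminal]
14. n9.lab = false  [f.mk == true]
15. n9.sig = 25  [25]
16. n9.pre = 1  [1]
17. n11.idx = false  [S₁.sig > 13]
18. n12.lab = false  [terminal]
19. n13.mk = "nx"  [terminal]
20. n14.mk = "zm"  [terminal]
21. n11.val = 14  [len(h₀.mk) + 12]
22. n6.lab = true  [S₂.lab or S₁.lab]
23. n6.sig = 11  [A.val - 3]
24. n6.pre = 23  [23]
25. n0.lab = false  [S₁.sig == B.mk]
26. n0.sig = 14  [S₁.pre * -1 + 37]
27. n0.pre = 8  [B.mk - 4]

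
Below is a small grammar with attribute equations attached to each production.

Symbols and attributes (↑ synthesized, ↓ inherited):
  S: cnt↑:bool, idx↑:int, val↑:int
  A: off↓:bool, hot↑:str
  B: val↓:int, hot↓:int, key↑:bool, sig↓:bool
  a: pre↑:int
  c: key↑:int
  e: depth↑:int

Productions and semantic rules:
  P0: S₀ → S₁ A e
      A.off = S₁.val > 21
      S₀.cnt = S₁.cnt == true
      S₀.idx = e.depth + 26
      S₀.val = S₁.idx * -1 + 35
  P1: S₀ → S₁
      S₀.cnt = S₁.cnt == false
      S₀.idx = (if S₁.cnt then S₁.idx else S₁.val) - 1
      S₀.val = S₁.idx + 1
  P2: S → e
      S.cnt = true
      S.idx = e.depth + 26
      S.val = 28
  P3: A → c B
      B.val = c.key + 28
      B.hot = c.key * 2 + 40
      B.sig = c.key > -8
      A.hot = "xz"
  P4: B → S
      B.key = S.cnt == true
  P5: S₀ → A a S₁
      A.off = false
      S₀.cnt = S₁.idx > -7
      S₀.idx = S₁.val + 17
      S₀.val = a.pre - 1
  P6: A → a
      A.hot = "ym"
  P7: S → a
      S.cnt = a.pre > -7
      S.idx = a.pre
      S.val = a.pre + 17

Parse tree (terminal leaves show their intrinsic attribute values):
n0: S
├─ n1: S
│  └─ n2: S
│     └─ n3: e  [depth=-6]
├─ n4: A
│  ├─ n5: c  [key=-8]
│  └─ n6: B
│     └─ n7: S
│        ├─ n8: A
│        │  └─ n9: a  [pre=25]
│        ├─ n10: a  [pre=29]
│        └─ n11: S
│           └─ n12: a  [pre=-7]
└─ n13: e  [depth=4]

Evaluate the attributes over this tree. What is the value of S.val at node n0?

1. n3.depth = -6  [terminal]
2. n2.cnt = true  [true]
3. n2.idx = 20  [e.depth + 26]
4. n2.val = 28  [28]
5. n1.cnt = false  [S₁.cnt == false]
6. n1.idx = 19  [(if S₁.cnt then S₁.idx else S₁.val) - 1]
7. n1.val = 21  [S₁.idx + 1]
8. n4.off = false  [S₁.val > 21]
9. n5.key = -8  [terminal]
10. n6.val = 20  [c.key + 28]
11. n6.hot = 24  [c.key * 2 + 40]
12. n6.sig = false  [c.key > -8]
13. n8.off = false  [false]
14. n9.pre = 25  [terminal]
15. n8.hot = "ym"  ["ym"]
16. n10.pre = 29  [terminal]
17. n12.pre = -7  [terminal]
18. n11.cnt = false  [a.pre > -7]
19. n11.idx = -7  [a.pre]
20. n11.val = 10  [a.pre + 17]
21. n7.cnt = false  [S₁.idx > -7]
22. n7.idx = 27  [S₁.val + 17]
23. n7.val = 28  [a.pre - 1]
24. n6.key = false  [S.cnt == true]
25. n4.hot = "xz"  ["xz"]
26. n13.depth = 4  [terminal]
27. n0.cnt = false  [S₁.cnt == true]
28. n0.idx = 30  [e.depth + 26]
29. n0.val = 16  [S₁.idx * -1 + 35]

16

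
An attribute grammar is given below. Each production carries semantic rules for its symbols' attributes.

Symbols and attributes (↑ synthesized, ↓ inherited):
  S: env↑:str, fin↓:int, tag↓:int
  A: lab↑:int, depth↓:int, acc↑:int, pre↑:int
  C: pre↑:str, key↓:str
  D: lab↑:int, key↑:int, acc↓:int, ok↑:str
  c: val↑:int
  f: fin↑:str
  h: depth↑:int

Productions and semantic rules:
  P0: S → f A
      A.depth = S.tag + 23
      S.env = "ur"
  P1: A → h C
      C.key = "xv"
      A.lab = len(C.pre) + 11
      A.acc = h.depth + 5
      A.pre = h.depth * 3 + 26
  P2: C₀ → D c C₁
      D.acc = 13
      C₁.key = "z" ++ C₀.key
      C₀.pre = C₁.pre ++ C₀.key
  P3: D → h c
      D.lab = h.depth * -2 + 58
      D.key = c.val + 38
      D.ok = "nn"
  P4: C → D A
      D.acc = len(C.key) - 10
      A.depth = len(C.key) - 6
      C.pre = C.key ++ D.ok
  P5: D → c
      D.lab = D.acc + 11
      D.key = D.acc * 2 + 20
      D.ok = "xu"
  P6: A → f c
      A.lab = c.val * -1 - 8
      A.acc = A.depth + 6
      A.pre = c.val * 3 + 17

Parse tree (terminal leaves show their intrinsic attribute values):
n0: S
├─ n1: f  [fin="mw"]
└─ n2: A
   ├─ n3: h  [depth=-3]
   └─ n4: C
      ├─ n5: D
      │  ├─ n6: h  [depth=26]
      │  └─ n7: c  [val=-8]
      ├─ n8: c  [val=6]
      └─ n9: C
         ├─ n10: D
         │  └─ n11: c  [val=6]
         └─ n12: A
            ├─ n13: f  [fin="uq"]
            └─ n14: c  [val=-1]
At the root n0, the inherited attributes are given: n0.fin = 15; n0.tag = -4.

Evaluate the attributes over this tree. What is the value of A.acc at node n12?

3

1. n0.fin = 15  [given at root]
2. n0.tag = -4  [given at root]
3. n1.fin = "mw"  [terminal]
4. n2.depth = 19  [S.tag + 23]
5. n3.depth = -3  [terminal]
6. n4.key = "xv"  ["xv"]
7. n5.acc = 13  [13]
8. n6.depth = 26  [terminal]
9. n7.val = -8  [terminal]
10. n5.lab = 6  [h.depth * -2 + 58]
11. n5.key = 30  [c.val + 38]
12. n5.ok = "nn"  ["nn"]
13. n8.val = 6  [terminal]
14. n9.key = "zxv"  ["z" ++ C₀.key]
15. n10.acc = -7  [len(C.key) - 10]
16. n11.val = 6  [terminal]
17. n10.lab = 4  [D.acc + 11]
18. n10.key = 6  [D.acc * 2 + 20]
19. n10.ok = "xu"  ["xu"]
20. n12.depth = -3  [len(C.key) - 6]
21. n13.fin = "uq"  [terminal]
22. n14.val = -1  [terminal]
23. n12.lab = -7  [c.val * -1 - 8]
24. n12.acc = 3  [A.depth + 6]
25. n12.pre = 14  [c.val * 3 + 17]
26. n9.pre = "zxvxu"  [C.key ++ D.ok]
27. n4.pre = "zxvxuxv"  [C₁.pre ++ C₀.key]
28. n2.lab = 18  [len(C.pre) + 11]
29. n2.acc = 2  [h.depth + 5]
30. n2.pre = 17  [h.depth * 3 + 26]
31. n0.env = "ur"  ["ur"]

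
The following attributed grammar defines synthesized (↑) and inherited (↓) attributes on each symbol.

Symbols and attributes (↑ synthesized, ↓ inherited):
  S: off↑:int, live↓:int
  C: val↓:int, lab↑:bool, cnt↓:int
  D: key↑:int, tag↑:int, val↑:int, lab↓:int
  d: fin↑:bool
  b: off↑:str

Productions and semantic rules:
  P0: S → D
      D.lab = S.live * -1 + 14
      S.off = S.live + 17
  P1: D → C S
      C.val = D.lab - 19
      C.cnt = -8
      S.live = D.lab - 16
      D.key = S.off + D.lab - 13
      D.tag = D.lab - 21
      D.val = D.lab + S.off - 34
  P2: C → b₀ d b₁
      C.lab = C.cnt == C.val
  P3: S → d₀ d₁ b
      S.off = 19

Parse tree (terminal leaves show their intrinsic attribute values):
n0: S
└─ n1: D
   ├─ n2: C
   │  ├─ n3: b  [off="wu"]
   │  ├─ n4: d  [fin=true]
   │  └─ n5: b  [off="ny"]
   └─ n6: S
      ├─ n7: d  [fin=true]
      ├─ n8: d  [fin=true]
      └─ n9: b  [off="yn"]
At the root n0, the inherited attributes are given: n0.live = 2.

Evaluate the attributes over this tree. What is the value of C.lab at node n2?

false

1. n0.live = 2  [given at root]
2. n1.lab = 12  [S.live * -1 + 14]
3. n2.val = -7  [D.lab - 19]
4. n2.cnt = -8  [-8]
5. n3.off = "wu"  [terminal]
6. n4.fin = true  [terminal]
7. n5.off = "ny"  [terminal]
8. n2.lab = false  [C.cnt == C.val]
9. n6.live = -4  [D.lab - 16]
10. n7.fin = true  [terminal]
11. n8.fin = true  [terminal]
12. n9.off = "yn"  [terminal]
13. n6.off = 19  [19]
14. n1.key = 18  [S.off + D.lab - 13]
15. n1.tag = -9  [D.lab - 21]
16. n1.val = -3  [D.lab + S.off - 34]
17. n0.off = 19  [S.live + 17]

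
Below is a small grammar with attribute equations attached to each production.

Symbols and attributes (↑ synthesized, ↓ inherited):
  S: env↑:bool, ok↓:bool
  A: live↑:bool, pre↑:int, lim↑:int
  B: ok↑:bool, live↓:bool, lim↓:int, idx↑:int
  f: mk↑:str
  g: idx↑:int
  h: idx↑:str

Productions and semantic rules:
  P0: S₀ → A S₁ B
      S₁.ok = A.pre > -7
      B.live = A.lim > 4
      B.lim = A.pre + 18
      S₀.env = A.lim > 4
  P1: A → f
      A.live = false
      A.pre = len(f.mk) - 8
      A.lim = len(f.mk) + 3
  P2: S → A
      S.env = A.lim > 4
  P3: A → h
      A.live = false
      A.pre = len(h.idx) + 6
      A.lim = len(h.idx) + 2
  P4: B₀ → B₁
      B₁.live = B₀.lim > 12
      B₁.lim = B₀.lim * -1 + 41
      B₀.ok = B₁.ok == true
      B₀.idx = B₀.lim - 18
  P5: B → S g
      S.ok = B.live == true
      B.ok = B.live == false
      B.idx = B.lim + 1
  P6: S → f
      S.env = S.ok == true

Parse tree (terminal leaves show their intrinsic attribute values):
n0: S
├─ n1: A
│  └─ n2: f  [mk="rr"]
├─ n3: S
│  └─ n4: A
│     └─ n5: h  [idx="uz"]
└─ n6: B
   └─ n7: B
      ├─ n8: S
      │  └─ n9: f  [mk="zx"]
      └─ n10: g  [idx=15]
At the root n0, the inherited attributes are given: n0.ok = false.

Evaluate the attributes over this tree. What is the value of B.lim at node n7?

29

1. n0.ok = false  [given at root]
2. n2.mk = "rr"  [terminal]
3. n1.live = false  [false]
4. n1.pre = -6  [len(f.mk) - 8]
5. n1.lim = 5  [len(f.mk) + 3]
6. n3.ok = true  [A.pre > -7]
7. n5.idx = "uz"  [terminal]
8. n4.live = false  [false]
9. n4.pre = 8  [len(h.idx) + 6]
10. n4.lim = 4  [len(h.idx) + 2]
11. n3.env = false  [A.lim > 4]
12. n6.live = true  [A.lim > 4]
13. n6.lim = 12  [A.pre + 18]
14. n7.live = false  [B₀.lim > 12]
15. n7.lim = 29  [B₀.lim * -1 + 41]
16. n8.ok = false  [B.live == true]
17. n9.mk = "zx"  [terminal]
18. n8.env = false  [S.ok == true]
19. n10.idx = 15  [terminal]
20. n7.ok = true  [B.live == false]
21. n7.idx = 30  [B.lim + 1]
22. n6.ok = true  [B₁.ok == true]
23. n6.idx = -6  [B₀.lim - 18]
24. n0.env = true  [A.lim > 4]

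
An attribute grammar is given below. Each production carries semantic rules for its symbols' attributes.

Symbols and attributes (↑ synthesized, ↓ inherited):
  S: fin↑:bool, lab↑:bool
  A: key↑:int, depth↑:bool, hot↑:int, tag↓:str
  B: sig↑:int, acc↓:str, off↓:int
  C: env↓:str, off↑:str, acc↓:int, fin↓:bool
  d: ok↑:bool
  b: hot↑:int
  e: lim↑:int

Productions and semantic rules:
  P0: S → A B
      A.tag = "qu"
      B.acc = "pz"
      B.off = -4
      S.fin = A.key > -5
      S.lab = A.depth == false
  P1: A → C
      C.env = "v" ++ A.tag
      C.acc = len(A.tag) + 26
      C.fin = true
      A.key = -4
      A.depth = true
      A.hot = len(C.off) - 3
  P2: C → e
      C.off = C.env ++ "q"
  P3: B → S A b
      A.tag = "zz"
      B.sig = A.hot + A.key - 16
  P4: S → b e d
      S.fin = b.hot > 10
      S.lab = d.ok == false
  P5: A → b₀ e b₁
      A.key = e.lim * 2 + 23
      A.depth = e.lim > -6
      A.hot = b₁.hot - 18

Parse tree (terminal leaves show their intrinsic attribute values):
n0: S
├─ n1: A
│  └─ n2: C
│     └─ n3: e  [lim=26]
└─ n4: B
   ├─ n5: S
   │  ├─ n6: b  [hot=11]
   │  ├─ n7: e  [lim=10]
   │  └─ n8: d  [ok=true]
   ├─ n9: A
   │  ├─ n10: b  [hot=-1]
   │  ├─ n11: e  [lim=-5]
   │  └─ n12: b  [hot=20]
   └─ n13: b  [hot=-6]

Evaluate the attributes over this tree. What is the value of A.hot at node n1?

1. n1.tag = "qu"  ["qu"]
2. n2.env = "vqu"  ["v" ++ A.tag]
3. n2.acc = 28  [len(A.tag) + 26]
4. n2.fin = true  [true]
5. n3.lim = 26  [terminal]
6. n2.off = "vquq"  [C.env ++ "q"]
7. n1.key = -4  [-4]
8. n1.depth = true  [true]
9. n1.hot = 1  [len(C.off) - 3]
10. n4.acc = "pz"  ["pz"]
11. n4.off = -4  [-4]
12. n6.hot = 11  [terminal]
13. n7.lim = 10  [terminal]
14. n8.ok = true  [terminal]
15. n5.fin = true  [b.hot > 10]
16. n5.lab = false  [d.ok == false]
17. n9.tag = "zz"  ["zz"]
18. n10.hot = -1  [terminal]
19. n11.lim = -5  [terminal]
20. n12.hot = 20  [terminal]
21. n9.key = 13  [e.lim * 2 + 23]
22. n9.depth = true  [e.lim > -6]
23. n9.hot = 2  [b₁.hot - 18]
24. n13.hot = -6  [terminal]
25. n4.sig = -1  [A.hot + A.key - 16]
26. n0.fin = true  [A.key > -5]
27. n0.lab = false  [A.depth == false]

1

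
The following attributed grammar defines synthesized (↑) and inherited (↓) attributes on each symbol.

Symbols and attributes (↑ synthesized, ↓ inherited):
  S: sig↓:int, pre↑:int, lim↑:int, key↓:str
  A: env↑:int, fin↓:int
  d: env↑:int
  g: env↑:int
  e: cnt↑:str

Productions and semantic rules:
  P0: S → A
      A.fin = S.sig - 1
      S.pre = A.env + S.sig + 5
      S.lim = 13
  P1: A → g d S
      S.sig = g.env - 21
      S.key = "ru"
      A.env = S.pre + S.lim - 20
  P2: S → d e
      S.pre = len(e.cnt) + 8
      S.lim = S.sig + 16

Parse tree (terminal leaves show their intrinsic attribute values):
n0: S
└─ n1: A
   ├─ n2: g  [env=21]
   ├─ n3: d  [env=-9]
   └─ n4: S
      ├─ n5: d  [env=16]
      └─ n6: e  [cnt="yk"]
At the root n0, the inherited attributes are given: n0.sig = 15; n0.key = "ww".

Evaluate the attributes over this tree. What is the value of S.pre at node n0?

26

1. n0.sig = 15  [given at root]
2. n0.key = "ww"  [given at root]
3. n1.fin = 14  [S.sig - 1]
4. n2.env = 21  [terminal]
5. n3.env = -9  [terminal]
6. n4.sig = 0  [g.env - 21]
7. n4.key = "ru"  ["ru"]
8. n5.env = 16  [terminal]
9. n6.cnt = "yk"  [terminal]
10. n4.pre = 10  [len(e.cnt) + 8]
11. n4.lim = 16  [S.sig + 16]
12. n1.env = 6  [S.pre + S.lim - 20]
13. n0.pre = 26  [A.env + S.sig + 5]
14. n0.lim = 13  [13]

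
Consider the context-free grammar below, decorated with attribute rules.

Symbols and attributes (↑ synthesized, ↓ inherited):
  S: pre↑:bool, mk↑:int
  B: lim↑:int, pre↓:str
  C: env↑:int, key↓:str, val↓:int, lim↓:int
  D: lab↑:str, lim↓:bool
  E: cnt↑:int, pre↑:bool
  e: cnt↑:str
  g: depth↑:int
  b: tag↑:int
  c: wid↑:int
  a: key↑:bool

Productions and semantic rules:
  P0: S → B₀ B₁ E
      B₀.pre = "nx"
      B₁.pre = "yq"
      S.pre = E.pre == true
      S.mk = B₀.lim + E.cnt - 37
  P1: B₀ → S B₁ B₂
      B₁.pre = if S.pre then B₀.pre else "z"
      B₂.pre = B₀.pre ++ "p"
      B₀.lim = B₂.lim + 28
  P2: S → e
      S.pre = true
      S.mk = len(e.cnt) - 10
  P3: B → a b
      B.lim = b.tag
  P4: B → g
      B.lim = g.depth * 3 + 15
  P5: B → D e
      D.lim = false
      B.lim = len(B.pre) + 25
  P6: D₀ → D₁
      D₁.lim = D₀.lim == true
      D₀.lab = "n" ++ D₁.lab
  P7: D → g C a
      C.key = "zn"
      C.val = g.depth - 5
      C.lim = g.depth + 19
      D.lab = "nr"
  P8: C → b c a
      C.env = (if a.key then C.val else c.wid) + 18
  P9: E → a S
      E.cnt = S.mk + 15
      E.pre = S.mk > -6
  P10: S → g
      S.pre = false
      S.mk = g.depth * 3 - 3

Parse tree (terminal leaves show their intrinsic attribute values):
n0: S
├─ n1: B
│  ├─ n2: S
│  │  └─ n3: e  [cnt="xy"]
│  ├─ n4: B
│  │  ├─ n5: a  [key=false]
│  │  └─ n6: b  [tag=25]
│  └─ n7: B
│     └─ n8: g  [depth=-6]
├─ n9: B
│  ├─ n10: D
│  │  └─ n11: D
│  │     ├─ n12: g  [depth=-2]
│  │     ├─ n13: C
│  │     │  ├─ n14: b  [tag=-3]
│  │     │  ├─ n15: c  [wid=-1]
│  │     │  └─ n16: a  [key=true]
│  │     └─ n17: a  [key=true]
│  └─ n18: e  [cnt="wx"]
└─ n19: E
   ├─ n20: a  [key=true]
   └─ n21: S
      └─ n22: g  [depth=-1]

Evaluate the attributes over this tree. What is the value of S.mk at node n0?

1. n1.pre = "nx"  ["nx"]
2. n3.cnt = "xy"  [terminal]
3. n2.pre = true  [true]
4. n2.mk = -8  [len(e.cnt) - 10]
5. n4.pre = "nx"  [if S.pre then B₀.pre else "z"]
6. n5.key = false  [terminal]
7. n6.tag = 25  [terminal]
8. n4.lim = 25  [b.tag]
9. n7.pre = "nxp"  [B₀.pre ++ "p"]
10. n8.depth = -6  [terminal]
11. n7.lim = -3  [g.depth * 3 + 15]
12. n1.lim = 25  [B₂.lim + 28]
13. n9.pre = "yq"  ["yq"]
14. n10.lim = false  [false]
15. n11.lim = false  [D₀.lim == true]
16. n12.depth = -2  [terminal]
17. n13.key = "zn"  ["zn"]
18. n13.val = -7  [g.depth - 5]
19. n13.lim = 17  [g.depth + 19]
20. n14.tag = -3  [terminal]
21. n15.wid = -1  [terminal]
22. n16.key = true  [terminal]
23. n13.env = 11  [(if a.key then C.val else c.wid) + 18]
24. n17.key = true  [terminal]
25. n11.lab = "nr"  ["nr"]
26. n10.lab = "nnr"  ["n" ++ D₁.lab]
27. n18.cnt = "wx"  [terminal]
28. n9.lim = 27  [len(B.pre) + 25]
29. n20.key = true  [terminal]
30. n22.depth = -1  [terminal]
31. n21.pre = false  [false]
32. n21.mk = -6  [g.depth * 3 - 3]
33. n19.cnt = 9  [S.mk + 15]
34. n19.pre = false  [S.mk > -6]
35. n0.pre = false  [E.pre == true]
36. n0.mk = -3  [B₀.lim + E.cnt - 37]

-3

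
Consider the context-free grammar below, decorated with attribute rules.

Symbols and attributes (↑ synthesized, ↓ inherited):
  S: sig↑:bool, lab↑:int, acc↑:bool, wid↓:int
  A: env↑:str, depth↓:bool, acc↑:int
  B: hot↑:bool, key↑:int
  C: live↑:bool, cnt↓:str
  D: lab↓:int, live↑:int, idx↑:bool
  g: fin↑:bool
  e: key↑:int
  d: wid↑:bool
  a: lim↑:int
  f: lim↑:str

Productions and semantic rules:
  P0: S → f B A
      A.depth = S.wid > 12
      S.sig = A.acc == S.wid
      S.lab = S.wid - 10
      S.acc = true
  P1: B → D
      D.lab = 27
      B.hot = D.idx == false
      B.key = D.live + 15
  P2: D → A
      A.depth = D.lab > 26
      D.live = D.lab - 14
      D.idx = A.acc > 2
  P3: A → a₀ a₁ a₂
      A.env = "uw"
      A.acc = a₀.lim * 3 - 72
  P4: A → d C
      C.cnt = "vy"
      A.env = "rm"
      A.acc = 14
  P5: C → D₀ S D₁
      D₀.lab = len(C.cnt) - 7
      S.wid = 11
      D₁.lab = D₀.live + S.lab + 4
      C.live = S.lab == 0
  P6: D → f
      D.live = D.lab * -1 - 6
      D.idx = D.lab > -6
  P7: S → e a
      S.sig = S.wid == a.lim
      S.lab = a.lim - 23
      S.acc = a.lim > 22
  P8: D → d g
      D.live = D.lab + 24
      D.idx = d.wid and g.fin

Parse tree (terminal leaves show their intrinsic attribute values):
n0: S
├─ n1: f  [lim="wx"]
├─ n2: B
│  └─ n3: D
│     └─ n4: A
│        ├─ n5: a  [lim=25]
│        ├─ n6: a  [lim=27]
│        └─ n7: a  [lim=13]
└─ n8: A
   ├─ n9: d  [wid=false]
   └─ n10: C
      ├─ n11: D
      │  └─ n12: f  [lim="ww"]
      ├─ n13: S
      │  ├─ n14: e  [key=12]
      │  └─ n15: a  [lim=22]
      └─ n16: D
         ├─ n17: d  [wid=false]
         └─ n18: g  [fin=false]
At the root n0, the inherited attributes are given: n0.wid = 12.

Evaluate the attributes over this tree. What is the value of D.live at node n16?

1. n0.wid = 12  [given at root]
2. n1.lim = "wx"  [terminal]
3. n3.lab = 27  [27]
4. n4.depth = true  [D.lab > 26]
5. n5.lim = 25  [terminal]
6. n6.lim = 27  [terminal]
7. n7.lim = 13  [terminal]
8. n4.env = "uw"  ["uw"]
9. n4.acc = 3  [a₀.lim * 3 - 72]
10. n3.live = 13  [D.lab - 14]
11. n3.idx = true  [A.acc > 2]
12. n2.hot = false  [D.idx == false]
13. n2.key = 28  [D.live + 15]
14. n8.depth = false  [S.wid > 12]
15. n9.wid = false  [terminal]
16. n10.cnt = "vy"  ["vy"]
17. n11.lab = -5  [len(C.cnt) - 7]
18. n12.lim = "ww"  [terminal]
19. n11.live = -1  [D.lab * -1 - 6]
20. n11.idx = true  [D.lab > -6]
21. n13.wid = 11  [11]
22. n14.key = 12  [terminal]
23. n15.lim = 22  [terminal]
24. n13.sig = false  [S.wid == a.lim]
25. n13.lab = -1  [a.lim - 23]
26. n13.acc = false  [a.lim > 22]
27. n16.lab = 2  [D₀.live + S.lab + 4]
28. n17.wid = false  [terminal]
29. n18.fin = false  [terminal]
30. n16.live = 26  [D.lab + 24]
31. n16.idx = false  [d.wid and g.fin]
32. n10.live = false  [S.lab == 0]
33. n8.env = "rm"  ["rm"]
34. n8.acc = 14  [14]
35. n0.sig = false  [A.acc == S.wid]
36. n0.lab = 2  [S.wid - 10]
37. n0.acc = true  [true]

26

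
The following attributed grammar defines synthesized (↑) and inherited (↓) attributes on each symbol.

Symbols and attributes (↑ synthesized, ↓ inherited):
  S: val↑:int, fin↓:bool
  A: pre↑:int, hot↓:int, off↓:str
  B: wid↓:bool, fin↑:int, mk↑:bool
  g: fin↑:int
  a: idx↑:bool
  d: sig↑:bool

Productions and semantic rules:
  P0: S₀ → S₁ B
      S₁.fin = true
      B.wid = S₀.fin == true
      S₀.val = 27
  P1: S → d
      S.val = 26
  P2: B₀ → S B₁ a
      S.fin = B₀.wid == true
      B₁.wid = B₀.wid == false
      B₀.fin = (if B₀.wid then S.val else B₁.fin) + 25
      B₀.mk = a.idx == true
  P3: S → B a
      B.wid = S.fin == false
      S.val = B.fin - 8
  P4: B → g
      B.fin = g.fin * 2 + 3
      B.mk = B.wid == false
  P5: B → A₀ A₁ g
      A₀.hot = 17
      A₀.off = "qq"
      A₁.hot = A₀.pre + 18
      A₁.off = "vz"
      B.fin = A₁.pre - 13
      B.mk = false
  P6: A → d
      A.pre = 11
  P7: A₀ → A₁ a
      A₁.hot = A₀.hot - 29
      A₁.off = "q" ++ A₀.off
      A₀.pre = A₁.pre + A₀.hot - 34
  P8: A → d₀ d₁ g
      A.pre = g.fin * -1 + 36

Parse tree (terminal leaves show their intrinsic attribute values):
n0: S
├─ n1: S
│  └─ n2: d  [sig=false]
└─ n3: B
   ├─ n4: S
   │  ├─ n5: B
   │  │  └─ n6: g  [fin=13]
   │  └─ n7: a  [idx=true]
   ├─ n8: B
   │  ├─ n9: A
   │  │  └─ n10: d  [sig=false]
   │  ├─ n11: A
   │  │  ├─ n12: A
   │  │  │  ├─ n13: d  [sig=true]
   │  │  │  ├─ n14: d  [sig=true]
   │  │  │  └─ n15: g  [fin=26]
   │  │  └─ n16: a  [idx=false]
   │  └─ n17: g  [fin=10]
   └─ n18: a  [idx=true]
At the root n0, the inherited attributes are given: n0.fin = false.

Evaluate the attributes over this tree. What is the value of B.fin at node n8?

-8

1. n0.fin = false  [given at root]
2. n1.fin = true  [true]
3. n2.sig = false  [terminal]
4. n1.val = 26  [26]
5. n3.wid = false  [S₀.fin == true]
6. n4.fin = false  [B₀.wid == true]
7. n5.wid = true  [S.fin == false]
8. n6.fin = 13  [terminal]
9. n5.fin = 29  [g.fin * 2 + 3]
10. n5.mk = false  [B.wid == false]
11. n7.idx = true  [terminal]
12. n4.val = 21  [B.fin - 8]
13. n8.wid = true  [B₀.wid == false]
14. n9.hot = 17  [17]
15. n9.off = "qq"  ["qq"]
16. n10.sig = false  [terminal]
17. n9.pre = 11  [11]
18. n11.hot = 29  [A₀.pre + 18]
19. n11.off = "vz"  ["vz"]
20. n12.hot = 0  [A₀.hot - 29]
21. n12.off = "qvz"  ["q" ++ A₀.off]
22. n13.sig = true  [terminal]
23. n14.sig = true  [terminal]
24. n15.fin = 26  [terminal]
25. n12.pre = 10  [g.fin * -1 + 36]
26. n16.idx = false  [terminal]
27. n11.pre = 5  [A₁.pre + A₀.hot - 34]
28. n17.fin = 10  [terminal]
29. n8.fin = -8  [A₁.pre - 13]
30. n8.mk = false  [false]
31. n18.idx = true  [terminal]
32. n3.fin = 17  [(if B₀.wid then S.val else B₁.fin) + 25]
33. n3.mk = true  [a.idx == true]
34. n0.val = 27  [27]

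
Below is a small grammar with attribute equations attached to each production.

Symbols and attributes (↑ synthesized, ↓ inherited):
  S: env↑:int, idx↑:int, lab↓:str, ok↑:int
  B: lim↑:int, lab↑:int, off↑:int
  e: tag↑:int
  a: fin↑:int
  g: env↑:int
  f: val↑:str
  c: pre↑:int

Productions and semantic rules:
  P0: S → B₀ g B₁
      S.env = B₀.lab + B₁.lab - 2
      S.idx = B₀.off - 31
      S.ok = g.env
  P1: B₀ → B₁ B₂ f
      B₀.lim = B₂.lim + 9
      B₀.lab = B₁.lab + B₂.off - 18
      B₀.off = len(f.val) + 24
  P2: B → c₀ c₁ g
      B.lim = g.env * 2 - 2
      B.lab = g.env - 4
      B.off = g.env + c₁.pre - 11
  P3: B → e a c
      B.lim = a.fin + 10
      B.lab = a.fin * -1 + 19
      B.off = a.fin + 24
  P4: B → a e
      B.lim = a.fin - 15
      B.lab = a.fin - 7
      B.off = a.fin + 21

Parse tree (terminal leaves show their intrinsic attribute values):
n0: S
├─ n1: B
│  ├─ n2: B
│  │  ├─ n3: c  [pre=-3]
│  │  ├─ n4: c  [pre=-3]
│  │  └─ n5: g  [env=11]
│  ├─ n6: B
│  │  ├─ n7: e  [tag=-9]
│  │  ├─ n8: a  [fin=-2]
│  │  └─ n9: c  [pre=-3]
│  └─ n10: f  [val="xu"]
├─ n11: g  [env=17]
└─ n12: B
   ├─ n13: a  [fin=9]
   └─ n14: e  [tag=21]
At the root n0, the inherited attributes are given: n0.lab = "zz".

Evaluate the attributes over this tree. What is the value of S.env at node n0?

1. n0.lab = "zz"  [given at root]
2. n3.pre = -3  [terminal]
3. n4.pre = -3  [terminal]
4. n5.env = 11  [terminal]
5. n2.lim = 20  [g.env * 2 - 2]
6. n2.lab = 7  [g.env - 4]
7. n2.off = -3  [g.env + c₁.pre - 11]
8. n7.tag = -9  [terminal]
9. n8.fin = -2  [terminal]
10. n9.pre = -3  [terminal]
11. n6.lim = 8  [a.fin + 10]
12. n6.lab = 21  [a.fin * -1 + 19]
13. n6.off = 22  [a.fin + 24]
14. n10.val = "xu"  [terminal]
15. n1.lim = 17  [B₂.lim + 9]
16. n1.lab = 11  [B₁.lab + B₂.off - 18]
17. n1.off = 26  [len(f.val) + 24]
18. n11.env = 17  [terminal]
19. n13.fin = 9  [terminal]
20. n14.tag = 21  [terminal]
21. n12.lim = -6  [a.fin - 15]
22. n12.lab = 2  [a.fin - 7]
23. n12.off = 30  [a.fin + 21]
24. n0.env = 11  [B₀.lab + B₁.lab - 2]
25. n0.idx = -5  [B₀.off - 31]
26. n0.ok = 17  [g.env]

11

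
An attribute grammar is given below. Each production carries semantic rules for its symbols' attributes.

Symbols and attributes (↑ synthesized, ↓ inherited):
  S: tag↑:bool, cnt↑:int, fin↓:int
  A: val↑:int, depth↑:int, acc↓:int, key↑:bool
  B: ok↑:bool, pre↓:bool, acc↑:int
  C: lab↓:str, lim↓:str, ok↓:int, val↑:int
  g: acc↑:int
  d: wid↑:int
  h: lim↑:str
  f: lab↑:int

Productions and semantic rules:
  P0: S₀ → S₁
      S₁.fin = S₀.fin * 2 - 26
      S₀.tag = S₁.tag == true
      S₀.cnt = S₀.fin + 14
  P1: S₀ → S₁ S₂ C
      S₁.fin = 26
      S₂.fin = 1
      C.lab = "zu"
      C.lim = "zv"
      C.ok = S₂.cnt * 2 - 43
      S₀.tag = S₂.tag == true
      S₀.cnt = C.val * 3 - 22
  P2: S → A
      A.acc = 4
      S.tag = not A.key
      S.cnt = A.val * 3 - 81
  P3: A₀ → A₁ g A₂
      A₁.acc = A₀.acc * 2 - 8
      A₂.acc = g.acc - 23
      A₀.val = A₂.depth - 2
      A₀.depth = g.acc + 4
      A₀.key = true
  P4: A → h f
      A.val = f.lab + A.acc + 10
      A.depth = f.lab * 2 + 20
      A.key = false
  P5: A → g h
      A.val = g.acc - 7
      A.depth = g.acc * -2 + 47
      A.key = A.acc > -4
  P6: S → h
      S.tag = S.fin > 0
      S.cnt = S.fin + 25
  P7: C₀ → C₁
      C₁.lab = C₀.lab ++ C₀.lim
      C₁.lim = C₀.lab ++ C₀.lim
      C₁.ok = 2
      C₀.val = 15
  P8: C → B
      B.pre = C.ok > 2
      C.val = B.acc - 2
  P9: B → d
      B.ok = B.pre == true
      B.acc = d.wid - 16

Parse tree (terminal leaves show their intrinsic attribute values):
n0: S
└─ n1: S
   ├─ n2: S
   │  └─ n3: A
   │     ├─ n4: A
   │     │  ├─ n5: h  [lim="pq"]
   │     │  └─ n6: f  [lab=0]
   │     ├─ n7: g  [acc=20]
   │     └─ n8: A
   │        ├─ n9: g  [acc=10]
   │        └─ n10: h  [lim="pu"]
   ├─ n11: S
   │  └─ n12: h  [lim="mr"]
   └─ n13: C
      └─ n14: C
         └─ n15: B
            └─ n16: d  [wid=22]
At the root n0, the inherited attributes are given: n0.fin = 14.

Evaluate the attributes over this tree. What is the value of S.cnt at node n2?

1. n0.fin = 14  [given at root]
2. n1.fin = 2  [S₀.fin * 2 - 26]
3. n2.fin = 26  [26]
4. n3.acc = 4  [4]
5. n4.acc = 0  [A₀.acc * 2 - 8]
6. n5.lim = "pq"  [terminal]
7. n6.lab = 0  [terminal]
8. n4.val = 10  [f.lab + A.acc + 10]
9. n4.depth = 20  [f.lab * 2 + 20]
10. n4.key = false  [false]
11. n7.acc = 20  [terminal]
12. n8.acc = -3  [g.acc - 23]
13. n9.acc = 10  [terminal]
14. n10.lim = "pu"  [terminal]
15. n8.val = 3  [g.acc - 7]
16. n8.depth = 27  [g.acc * -2 + 47]
17. n8.key = true  [A.acc > -4]
18. n3.val = 25  [A₂.depth - 2]
19. n3.depth = 24  [g.acc + 4]
20. n3.key = true  [true]
21. n2.tag = false  [not A.key]
22. n2.cnt = -6  [A.val * 3 - 81]
23. n11.fin = 1  [1]
24. n12.lim = "mr"  [terminal]
25. n11.tag = true  [S.fin > 0]
26. n11.cnt = 26  [S.fin + 25]
27. n13.lab = "zu"  ["zu"]
28. n13.lim = "zv"  ["zv"]
29. n13.ok = 9  [S₂.cnt * 2 - 43]
30. n14.lab = "zuzv"  [C₀.lab ++ C₀.lim]
31. n14.lim = "zuzv"  [C₀.lab ++ C₀.lim]
32. n14.ok = 2  [2]
33. n15.pre = false  [C.ok > 2]
34. n16.wid = 22  [terminal]
35. n15.ok = false  [B.pre == true]
36. n15.acc = 6  [d.wid - 16]
37. n14.val = 4  [B.acc - 2]
38. n13.val = 15  [15]
39. n1.tag = true  [S₂.tag == true]
40. n1.cnt = 23  [C.val * 3 - 22]
41. n0.tag = true  [S₁.tag == true]
42. n0.cnt = 28  [S₀.fin + 14]

-6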